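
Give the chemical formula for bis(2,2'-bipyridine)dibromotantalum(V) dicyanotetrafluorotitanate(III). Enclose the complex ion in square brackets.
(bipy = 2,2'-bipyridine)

Cation [Ta…]: ligand charges -2, Ta(V) ⇒ ion charge 3+.
Anion [Ti…]: ligand charges -6, Ti(III) ⇒ ion charge 3−.
One 3+ cation balances one 3− anion.

[Ta(bipy)2Br2][Ti(CN)2F4]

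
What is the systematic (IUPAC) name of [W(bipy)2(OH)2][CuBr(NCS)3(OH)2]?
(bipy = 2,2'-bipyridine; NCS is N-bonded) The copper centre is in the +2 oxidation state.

bis(2,2'-bipyridine)dihydroxotungsten(VI) bromodihydroxotriisothiocyanatocuprate(II)

Both ions are complex: the cation is named first with the plain metal name, the anion second with the -ate form; each ion's ligands are alphabetised independently.
Cu is given as +2; the anion's ligand charges sum to -6, so the complex anion is 4−.
A 1:1 salt means the cation carries the equal and opposite charge, 4+.
Cation: ligand charges sum to -2; for the ion to be 4+, W = +6.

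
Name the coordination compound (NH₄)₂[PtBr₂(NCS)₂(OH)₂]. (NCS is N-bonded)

ammonium dibromodihydroxodiisothiocyanatoplatinate(IV)

The 2 ammonium counter-ions carry a total charge of +2, so each complex ion is 2−.
Ligand charges: 2×hydroxo (-1 each), 2×isothiocyanato (-1 each), 2×bromo (-1 each); total -6. So Pt + (-6) = 2−, giving Pt = +4.
Ligands are named alphabetically: bromo before hydroxo before isothiocyanato.
The complex ion is anionic, so platinum takes the -ate form platinate(IV).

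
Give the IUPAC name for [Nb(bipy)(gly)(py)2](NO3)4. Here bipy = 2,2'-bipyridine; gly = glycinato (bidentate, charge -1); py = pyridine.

The 4 nitrate counter-ions carry a total charge of -4, so each complex ion is 4+.
Ligand charges: 1×2,2'-bipyridine (neutral), 1×glycinato (-1 each), 2×pyridine (neutral); total -1. So Nb + (-1) = 4+, giving Nb = +5.
Ligands are named alphabetically: bipyridine before glycinato before pyridine.

(2,2'-bipyridine)(glycinato)bis(pyridine)niobium(V) nitrate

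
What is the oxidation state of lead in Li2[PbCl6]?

2 lithium outside the brackets (+1 each) → the complex ion is 2−.
Ligand charges: 6×Cl = -6; sum -6.
Pb + (-6) = 2− ⇒ Pb is +4.

+4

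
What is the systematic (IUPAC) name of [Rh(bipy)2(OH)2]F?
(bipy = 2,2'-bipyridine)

bis(2,2'-bipyridine)dihydroxorhodium(III) fluoride

The 1 fluoride counter-ion carries a total charge of -1, so each complex ion is 1+.
Ligand charges: 2×2,2'-bipyridine (neutral), 2×hydroxo (-1 each); total -2. So Rh + (-2) = 1+, giving Rh = +3.
Ligands are named alphabetically: bipyridine before hydroxo.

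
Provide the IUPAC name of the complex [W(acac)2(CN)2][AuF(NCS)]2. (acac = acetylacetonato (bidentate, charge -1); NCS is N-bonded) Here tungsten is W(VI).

Both ions are complex: the cation is named first with the plain metal name, the anion second with the -ate form; each ion's ligands are alphabetised independently.
W is given as +6; the cation's ligand charges sum to -4, so the complex cation is 2+.
With 2 anions per cation, each anion must be 2/2 = 1−.
Anion: ligand charges sum to -2; for the ion to be 1−, Au = +1.

bis(acetylacetonato)dicyanotungsten(VI) fluoroisothiocyanatoaurate(I)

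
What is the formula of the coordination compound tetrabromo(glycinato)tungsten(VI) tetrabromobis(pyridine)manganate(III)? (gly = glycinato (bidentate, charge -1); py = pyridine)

Cation [W…]: ligand charges -5, W(VI) ⇒ ion charge 1+.
Anion [Mn…]: ligand charges -4, Mn(III) ⇒ ion charge 1−.
One 1+ cation balances one 1− anion.

[WBr4(gly)][MnBr4(py)2]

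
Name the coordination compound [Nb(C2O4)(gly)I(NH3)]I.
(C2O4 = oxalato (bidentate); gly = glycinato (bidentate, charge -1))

The 1 iodide counter-ion carries a total charge of -1, so each complex ion is 1+.
Ligand charges: 1×iodo (-1 each), 1×oxalato (-2 each), 1×glycinato (-1 each), 1×ammine (neutral); total -4. So Nb + (-4) = 1+, giving Nb = +5.
Ligands are named alphabetically: ammine before glycinato before iodo before oxalato.

ammine(glycinato)iodooxalatoniobium(V) iodide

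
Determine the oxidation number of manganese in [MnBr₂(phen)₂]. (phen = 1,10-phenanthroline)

No counter-ion: the bracketed complex is neutral.
Ligand charges: 2×phen neutral; 2×Br = -2; sum -2.
Mn + (-2) = 0 ⇒ Mn is +2.

+2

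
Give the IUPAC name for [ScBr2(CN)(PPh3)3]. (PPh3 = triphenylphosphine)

dibromocyanotris(triphenylphosphine)scandium(III)

There is no counter-ion, so the complex is neutral overall.
Ligand charges: 2×bromo (-1 each), 3×triphenylphosphine (neutral), 1×cyano (-1 each); total -3. So Sc + (-3) = 0, giving Sc = +3.
Ligands are named alphabetically: bromo before cyano before triphenylphosphine.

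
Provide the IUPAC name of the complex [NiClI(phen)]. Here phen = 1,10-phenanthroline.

chloroiodo(1,10-phenanthroline)nickel(II)

There is no counter-ion, so the complex is neutral overall.
Ligand charges: 1×chloro (-1 each), 1×iodo (-1 each), 1×1,10-phenanthroline (neutral); total -2. So Ni + (-2) = 0, giving Ni = +2.
Ligands are named alphabetically: chloro before iodo before phenanthroline.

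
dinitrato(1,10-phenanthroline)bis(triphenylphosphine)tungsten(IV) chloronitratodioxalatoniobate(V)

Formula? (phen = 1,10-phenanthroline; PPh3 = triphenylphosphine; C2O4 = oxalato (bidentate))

Cation [W…]: ligand charges -2, W(IV) ⇒ ion charge 2+.
Anion [Nb…]: ligand charges -6, Nb(V) ⇒ ion charge 1−.
One 2+ cation requires 2 of the 1− anion.

[W(NO3)2(phen)(PPh3)2][Nb(C2O4)2Cl(NO3)]2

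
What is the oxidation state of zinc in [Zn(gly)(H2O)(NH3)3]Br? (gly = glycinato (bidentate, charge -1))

+2

1 bromide outside the brackets (-1 each) → the complex ion is 1+.
Ligand charges: 1×H2O neutral; 3×NH3 neutral; 1×gly = -1; sum -1.
Zn + (-1) = 1+ ⇒ Zn is +2.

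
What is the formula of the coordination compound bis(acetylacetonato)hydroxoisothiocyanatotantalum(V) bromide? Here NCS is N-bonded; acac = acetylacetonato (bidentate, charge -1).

Ligands: 1 isothiocyanato (NCS, -1), 1 hydroxo (OH, -1), 2 acetylacetonato (acac, -1). Ligand charge sum = -4.
Charge balance with bromide (-1) requires 1 complex ion per 1 bromide.

[Ta(acac)2(NCS)(OH)]Br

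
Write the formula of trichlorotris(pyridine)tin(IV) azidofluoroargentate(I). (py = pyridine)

Cation [Sn…]: ligand charges -3, Sn(IV) ⇒ ion charge 1+.
Anion [Ag…]: ligand charges -2, Ag(I) ⇒ ion charge 1−.
One 1+ cation balances one 1− anion.

[SnCl3(py)3][AgF(N3)]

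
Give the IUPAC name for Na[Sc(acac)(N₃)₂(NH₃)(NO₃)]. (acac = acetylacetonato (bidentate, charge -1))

sodium (acetylacetonato)amminediazidonitratoscandate(III)

The 1 sodium counter-ion carries a total charge of +1, so each complex ion is 1−.
Ligand charges: 1×nitrato (-1 each), 2×azido (-1 each), 1×ammine (neutral), 1×acetylacetonato (-1 each); total -4. So Sc + (-4) = 1−, giving Sc = +3.
Ligands are named alphabetically: acetylacetonato before ammine before azido before nitrato.
The complex ion is anionic, so scandium takes the -ate form scandate(III).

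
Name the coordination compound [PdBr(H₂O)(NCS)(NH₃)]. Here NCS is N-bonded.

ammineaquabromoisothiocyanatopalladium(II)

There is no counter-ion, so the complex is neutral overall.
Ligand charges: 1×aqua (neutral), 1×ammine (neutral), 1×isothiocyanato (-1 each), 1×bromo (-1 each); total -2. So Pd + (-2) = 0, giving Pd = +2.
Ligands are named alphabetically: ammine before aqua before bromo before isothiocyanato.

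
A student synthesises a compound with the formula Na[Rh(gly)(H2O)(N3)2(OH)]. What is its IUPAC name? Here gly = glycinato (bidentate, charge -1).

The 1 sodium counter-ion carries a total charge of +1, so each complex ion is 1−.
Ligand charges: 1×glycinato (-1 each), 2×azido (-1 each), 1×hydroxo (-1 each), 1×aqua (neutral); total -4. So Rh + (-4) = 1−, giving Rh = +3.
Ligands are named alphabetically: aqua before azido before glycinato before hydroxo.
The complex ion is anionic, so rhodium takes the -ate form rhodate(III).

sodium aquadiazido(glycinato)hydroxorhodate(III)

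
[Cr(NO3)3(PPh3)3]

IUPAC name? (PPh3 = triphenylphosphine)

trinitratotris(triphenylphosphine)chromium(III)

There is no counter-ion, so the complex is neutral overall.
Ligand charges: 3×triphenylphosphine (neutral), 3×nitrato (-1 each); total -3. So Cr + (-3) = 0, giving Cr = +3.
Ligands are named alphabetically: nitrato before triphenylphosphine.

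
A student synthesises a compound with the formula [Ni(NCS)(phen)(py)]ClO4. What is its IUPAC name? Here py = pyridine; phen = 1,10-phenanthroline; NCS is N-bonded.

The 1 perchlorate counter-ion carries a total charge of -1, so each complex ion is 1+.
Ligand charges: 1×pyridine (neutral), 1×1,10-phenanthroline (neutral), 1×isothiocyanato (-1 each); total -1. So Ni + (-1) = 1+, giving Ni = +2.
Ligands are named alphabetically: isothiocyanato before phenanthroline before pyridine.

isothiocyanato(1,10-phenanthroline)(pyridine)nickel(II) perchlorate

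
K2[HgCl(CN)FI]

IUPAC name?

potassium chlorocyanofluoroiodomercurate(II)

The 2 potassium counter-ions carry a total charge of +2, so each complex ion is 2−.
Ligand charges: 1×cyano (-1 each), 1×fluoro (-1 each), 1×iodo (-1 each), 1×chloro (-1 each); total -4. So Hg + (-4) = 2−, giving Hg = +2.
Ligands are named alphabetically: chloro before cyano before fluoro before iodo.
The complex ion is anionic, so mercury takes the -ate form mercurate(II).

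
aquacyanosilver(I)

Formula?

Ligands: 1 aqua (H2O, neutral), 1 cyano (CN, -1). Ligand charge sum = -1.
With Ag in oxidation state +1, the complex ion is [Ag...].

[Ag(CN)(H2O)]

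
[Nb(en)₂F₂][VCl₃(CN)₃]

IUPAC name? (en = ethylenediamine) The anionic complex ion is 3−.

Both ions are complex: the cation is named first with the plain metal name, the anion second with the -ate form; each ion's ligands are alphabetised independently.
The complex anion is given as 3−; its ligand charges sum to -6, so V = +3.
A 1:1 salt means the cation carries the equal and opposite charge, 3+.
Cation: ligand charges sum to -2; for the ion to be 3+, Nb = +5.

bis(ethylenediamine)difluoroniobium(V) trichlorotricyanovanadate(III)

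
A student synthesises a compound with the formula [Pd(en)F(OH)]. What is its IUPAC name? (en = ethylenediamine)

(ethylenediamine)fluorohydroxopalladium(II)

There is no counter-ion, so the complex is neutral overall.
Ligand charges: 1×fluoro (-1 each), 1×hydroxo (-1 each), 1×ethylenediamine (neutral); total -2. So Pd + (-2) = 0, giving Pd = +2.
Ligands are named alphabetically: ethylenediamine before fluoro before hydroxo.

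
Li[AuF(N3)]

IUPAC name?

lithium azidofluoroaurate(I)

The 1 lithium counter-ion carries a total charge of +1, so each complex ion is 1−.
Ligand charges: 1×fluoro (-1 each), 1×azido (-1 each); total -2. So Au + (-2) = 1−, giving Au = +1.
Ligands are named alphabetically: azido before fluoro.
The complex ion is anionic, so gold takes the -ate form aurate(I).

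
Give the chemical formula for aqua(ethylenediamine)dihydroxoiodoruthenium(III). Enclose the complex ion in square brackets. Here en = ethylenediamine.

[Ru(en)(H2O)I(OH)2]

Ligands: 1 aqua (H2O, neutral), 1 ethylenediamine (en, neutral), 1 iodo (I, -1), 2 hydroxo (OH, -1). Ligand charge sum = -3.
With Ru in oxidation state +3, the complex ion is [Ru...].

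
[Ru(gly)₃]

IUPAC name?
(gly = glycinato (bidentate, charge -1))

tris(glycinato)ruthenium(III)

There is no counter-ion, so the complex is neutral overall.
Ligand charges: 3×glycinato (-1 each); total -3. So Ru + (-3) = 0, giving Ru = +3.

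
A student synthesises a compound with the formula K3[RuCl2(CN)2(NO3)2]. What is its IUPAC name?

The 3 potassium counter-ions carry a total charge of +3, so each complex ion is 3−.
Ligand charges: 2×nitrato (-1 each), 2×chloro (-1 each), 2×cyano (-1 each); total -6. So Ru + (-6) = 3−, giving Ru = +3.
Ligands are named alphabetically: chloro before cyano before nitrato.
The complex ion is anionic, so ruthenium takes the -ate form ruthenate(III).

potassium dichlorodicyanodinitratoruthenate(III)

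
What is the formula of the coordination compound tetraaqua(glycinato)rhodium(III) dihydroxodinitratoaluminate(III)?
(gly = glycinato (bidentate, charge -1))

[Rh(gly)(H2O)4][Al(NO3)2(OH)2]2

Cation [Rh…]: ligand charges -1, Rh(III) ⇒ ion charge 2+.
Anion [Al…]: ligand charges -4, Al(III) ⇒ ion charge 1−.
One 2+ cation requires 2 of the 1− anion.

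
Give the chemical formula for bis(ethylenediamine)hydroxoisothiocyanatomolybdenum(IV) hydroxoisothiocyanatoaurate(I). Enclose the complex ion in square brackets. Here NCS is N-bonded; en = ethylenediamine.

Cation [Mo…]: ligand charges -2, Mo(IV) ⇒ ion charge 2+.
Anion [Au…]: ligand charges -2, Au(I) ⇒ ion charge 1−.
One 2+ cation requires 2 of the 1− anion.

[Mo(en)2(NCS)(OH)][Au(NCS)(OH)]2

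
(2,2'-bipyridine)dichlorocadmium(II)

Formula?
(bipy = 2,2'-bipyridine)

[Cd(bipy)Cl2]

Ligands: 1 2,2'-bipyridine (bipy, neutral), 2 chloro (Cl, -1). Ligand charge sum = -2.
With Cd in oxidation state +2, the complex ion is [Cd...].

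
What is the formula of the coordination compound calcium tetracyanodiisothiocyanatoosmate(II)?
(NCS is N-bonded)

Ca2[Os(CN)4(NCS)2]

Ligands: 4 cyano (CN, -1), 2 isothiocyanato (NCS, -1). Ligand charge sum = -6.
With Os in oxidation state +2, the complex ion is [Os...]^4−.
Charge balance with calcium (+2) requires 1 complex ion per 2 calcium.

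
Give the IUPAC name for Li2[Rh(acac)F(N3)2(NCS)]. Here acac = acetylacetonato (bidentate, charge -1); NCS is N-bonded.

lithium (acetylacetonato)diazidofluoroisothiocyanatorhodate(III)

The 2 lithium counter-ions carry a total charge of +2, so each complex ion is 2−.
Ligand charges: 1×acetylacetonato (-1 each), 1×fluoro (-1 each), 1×isothiocyanato (-1 each), 2×azido (-1 each); total -5. So Rh + (-5) = 2−, giving Rh = +3.
The complex ion is anionic, so rhodium takes the -ate form rhodate(III).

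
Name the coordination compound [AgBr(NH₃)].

There is no counter-ion, so the complex is neutral overall.
Ligand charges: 1×bromo (-1 each), 1×ammine (neutral); total -1. So Ag + (-1) = 0, giving Ag = +1.
Ligands are named alphabetically: ammine before bromo.

amminebromosilver(I)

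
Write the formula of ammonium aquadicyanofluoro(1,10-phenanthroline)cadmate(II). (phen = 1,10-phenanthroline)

NH4[Cd(CN)2F(H2O)(phen)]

Ligands: 2 cyano (CN, -1), 1 fluoro (F, -1), 1 1,10-phenanthroline (phen, neutral), 1 aqua (H2O, neutral). Ligand charge sum = -3.
With Cd in oxidation state +2, the complex ion is [Cd...]^1−.
Charge balance with ammonium (+1) requires 1 complex ion per 1 ammonium.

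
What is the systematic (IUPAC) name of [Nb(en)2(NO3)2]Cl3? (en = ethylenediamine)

bis(ethylenediamine)dinitratoniobium(V) chloride

The 3 chloride counter-ions carry a total charge of -3, so each complex ion is 3+.
Ligand charges: 2×ethylenediamine (neutral), 2×nitrato (-1 each); total -2. So Nb + (-2) = 3+, giving Nb = +5.
Ligands are named alphabetically: ethylenediamine before nitrato.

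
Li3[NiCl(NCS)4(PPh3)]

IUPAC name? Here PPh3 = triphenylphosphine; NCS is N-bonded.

The 3 lithium counter-ions carry a total charge of +3, so each complex ion is 3−.
Ligand charges: 1×triphenylphosphine (neutral), 4×isothiocyanato (-1 each), 1×chloro (-1 each); total -5. So Ni + (-5) = 3−, giving Ni = +2.
Ligands are named alphabetically: chloro before isothiocyanato before triphenylphosphine.
The complex ion is anionic, so nickel takes the -ate form nickelate(II).

lithium chlorotetraisothiocyanato(triphenylphosphine)nickelate(II)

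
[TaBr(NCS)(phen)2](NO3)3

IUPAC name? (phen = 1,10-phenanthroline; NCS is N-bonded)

bromoisothiocyanatobis(1,10-phenanthroline)tantalum(V) nitrate

The 3 nitrate counter-ions carry a total charge of -3, so each complex ion is 3+.
Ligand charges: 1×bromo (-1 each), 2×1,10-phenanthroline (neutral), 1×isothiocyanato (-1 each); total -2. So Ta + (-2) = 3+, giving Ta = +5.
Ligands are named alphabetically: bromo before isothiocyanato before phenanthroline.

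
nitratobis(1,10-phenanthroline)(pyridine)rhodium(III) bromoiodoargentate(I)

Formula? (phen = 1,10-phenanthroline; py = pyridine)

[Rh(NO3)(phen)2(py)][AgBrI]2

Cation [Rh…]: ligand charges -1, Rh(III) ⇒ ion charge 2+.
Anion [Ag…]: ligand charges -2, Ag(I) ⇒ ion charge 1−.
One 2+ cation requires 2 of the 1− anion.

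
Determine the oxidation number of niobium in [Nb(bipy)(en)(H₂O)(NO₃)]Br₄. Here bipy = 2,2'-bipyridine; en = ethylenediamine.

4 bromide outside the brackets (-1 each) → the complex ion is 4+.
Ligand charges: 1×NO3 = -1; 1×bipy neutral; 1×en neutral; 1×H2O neutral; sum -1.
Nb + (-1) = 4+ ⇒ Nb is +5.

+5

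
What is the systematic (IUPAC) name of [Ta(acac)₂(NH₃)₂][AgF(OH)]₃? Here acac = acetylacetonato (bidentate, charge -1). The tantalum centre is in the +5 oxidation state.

bis(acetylacetonato)diamminetantalum(V) fluorohydroxoargentate(I)

Both ions are complex: the cation is named first with the plain metal name, the anion second with the -ate form; each ion's ligands are alphabetised independently.
Ta is given as +5; the cation's ligand charges sum to -2, so the complex cation is 3+.
With 3 anions per cation, each anion must be 3/3 = 1−.
Anion: ligand charges sum to -2; for the ion to be 1−, Ag = +1.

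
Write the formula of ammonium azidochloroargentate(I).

NH4[AgCl(N3)]

Ligands: 1 chloro (Cl, -1), 1 azido (N3, -1). Ligand charge sum = -2.
With Ag in oxidation state +1, the complex ion is [Ag...]^1−.
Charge balance with ammonium (+1) requires 1 complex ion per 1 ammonium.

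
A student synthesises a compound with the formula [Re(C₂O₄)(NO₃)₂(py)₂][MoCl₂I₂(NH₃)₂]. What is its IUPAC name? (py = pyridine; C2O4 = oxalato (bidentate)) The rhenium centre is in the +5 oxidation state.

dinitratooxalatobis(pyridine)rhenium(V) diamminedichlorodiiodomolybdate(III)

Both ions are complex: the cation is named first with the plain metal name, the anion second with the -ate form; each ion's ligands are alphabetised independently.
Re is given as +5; the cation's ligand charges sum to -4, so the complex cation is 1+.
A 1:1 salt means the anion carries the equal and opposite charge, 1−.
Anion: ligand charges sum to -4; for the ion to be 1−, Mo = +3.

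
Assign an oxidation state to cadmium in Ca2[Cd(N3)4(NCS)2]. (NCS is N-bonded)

+2

2 calcium outside the brackets (+2 each) → the complex ion is 4−.
Ligand charges: 4×N3 = -4; 2×NCS = -2; sum -6.
Cd + (-6) = 4− ⇒ Cd is +2.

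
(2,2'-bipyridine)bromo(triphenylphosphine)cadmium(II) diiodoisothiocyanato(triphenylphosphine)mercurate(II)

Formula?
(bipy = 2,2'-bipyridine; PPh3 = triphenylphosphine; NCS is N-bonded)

Cation [Cd…]: ligand charges -1, Cd(II) ⇒ ion charge 1+.
Anion [Hg…]: ligand charges -3, Hg(II) ⇒ ion charge 1−.

[Cd(bipy)Br(PPh3)][HgI2(NCS)(PPh3)]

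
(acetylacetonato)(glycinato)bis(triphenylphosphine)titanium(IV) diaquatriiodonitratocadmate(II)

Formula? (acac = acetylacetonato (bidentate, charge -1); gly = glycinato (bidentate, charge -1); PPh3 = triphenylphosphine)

Cation [Ti…]: ligand charges -2, Ti(IV) ⇒ ion charge 2+.
Anion [Cd…]: ligand charges -4, Cd(II) ⇒ ion charge 2−.

[Ti(acac)(gly)(PPh3)2][Cd(H2O)2I3(NO3)]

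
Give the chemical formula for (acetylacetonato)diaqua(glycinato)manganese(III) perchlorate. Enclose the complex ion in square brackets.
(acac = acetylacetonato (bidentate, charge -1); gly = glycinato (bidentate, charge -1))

Ligands: 2 aqua (H2O, neutral), 1 acetylacetonato (acac, -1), 1 glycinato (gly, -1). Ligand charge sum = -2.
Charge balance with perchlorate (-1) requires 1 complex ion per 1 perchlorate.

[Mn(acac)(gly)(H2O)2]ClO4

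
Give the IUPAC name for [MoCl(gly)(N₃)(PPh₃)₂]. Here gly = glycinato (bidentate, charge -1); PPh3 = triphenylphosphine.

There is no counter-ion, so the complex is neutral overall.
Ligand charges: 1×glycinato (-1 each), 1×azido (-1 each), 2×triphenylphosphine (neutral), 1×chloro (-1 each); total -3. So Mo + (-3) = 0, giving Mo = +3.
Ligands are named alphabetically: azido before chloro before glycinato before triphenylphosphine.

azidochloro(glycinato)bis(triphenylphosphine)molybdenum(III)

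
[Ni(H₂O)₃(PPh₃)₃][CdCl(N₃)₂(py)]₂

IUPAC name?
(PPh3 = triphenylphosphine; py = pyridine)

triaquatris(triphenylphosphine)nickel(II) diazidochloro(pyridine)cadmate(II)

Both ions are complex: the cation is named first with the plain metal name, the anion second with the -ate form; each ion's ligands are alphabetised independently.
Cadmium is always +2 in its complexes; the anion's ligand charges sum to -3, so the complex anion is 1−.
With 2 anions per cation, the cation must be 2×1 = 2+.
Cation: ligand charges sum to 0; for the ion to be 2+, Ni = +2.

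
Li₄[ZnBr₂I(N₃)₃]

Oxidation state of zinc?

4 lithium outside the brackets (+1 each) → the complex ion is 4−.
Ligand charges: 2×Br = -2; 3×N3 = -3; 1×I = -1; sum -6.
Zn + (-6) = 4− ⇒ Zn is +2.

+2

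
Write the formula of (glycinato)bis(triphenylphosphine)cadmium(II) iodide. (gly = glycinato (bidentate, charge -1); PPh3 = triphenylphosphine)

[Cd(gly)(PPh3)2]I

Ligands: 1 glycinato (gly, -1), 2 triphenylphosphine (PPh3, neutral). Ligand charge sum = -1.
With Cd in oxidation state +2, the complex ion is [Cd...]^1+.
Charge balance with iodide (-1) requires 1 complex ion per 1 iodide.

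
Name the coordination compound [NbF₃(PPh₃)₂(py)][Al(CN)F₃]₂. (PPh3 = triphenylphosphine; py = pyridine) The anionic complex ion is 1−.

trifluoro(pyridine)bis(triphenylphosphine)niobium(V) cyanotrifluoroaluminate(III)

Both ions are complex: the cation is named first with the plain metal name, the anion second with the -ate form; each ion's ligands are alphabetised independently.
The complex anion is given as 1−; its ligand charges sum to -4, so Al = +3.
With 2 anions per cation, the cation must be 2×1 = 2+.
Cation: ligand charges sum to -3; for the ion to be 2+, Nb = +5.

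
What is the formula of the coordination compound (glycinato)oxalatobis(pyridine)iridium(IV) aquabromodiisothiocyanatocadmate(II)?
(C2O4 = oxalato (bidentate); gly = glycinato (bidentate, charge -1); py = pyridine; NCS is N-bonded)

Cation [Ir…]: ligand charges -3, Ir(IV) ⇒ ion charge 1+.
Anion [Cd…]: ligand charges -3, Cd(II) ⇒ ion charge 1−.
One 1+ cation balances one 1− anion.

[Ir(C2O4)(gly)(py)2][CdBr(H2O)(NCS)2]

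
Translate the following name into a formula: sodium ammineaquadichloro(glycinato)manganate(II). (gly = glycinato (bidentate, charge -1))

Ligands: 1 aqua (H2O, neutral), 2 chloro (Cl, -1), 1 glycinato (gly, -1), 1 ammine (NH3, neutral). Ligand charge sum = -3.
With Mn in oxidation state +2, the complex ion is [Mn...]^1−.
Charge balance with sodium (+1) requires 1 complex ion per 1 sodium.

Na[MnCl2(gly)(H2O)(NH3)]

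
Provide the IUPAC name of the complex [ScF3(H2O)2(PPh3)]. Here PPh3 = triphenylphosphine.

There is no counter-ion, so the complex is neutral overall.
Ligand charges: 3×fluoro (-1 each), 2×aqua (neutral), 1×triphenylphosphine (neutral); total -3. So Sc + (-3) = 0, giving Sc = +3.
Ligands are named alphabetically: aqua before fluoro before triphenylphosphine.

diaquatrifluoro(triphenylphosphine)scandium(III)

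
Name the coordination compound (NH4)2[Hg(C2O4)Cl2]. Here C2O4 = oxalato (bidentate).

ammonium dichlorooxalatomercurate(II)

The 2 ammonium counter-ions carry a total charge of +2, so each complex ion is 2−.
Ligand charges: 2×chloro (-1 each), 1×oxalato (-2 each); total -4. So Hg + (-4) = 2−, giving Hg = +2.
The complex ion is anionic, so mercury takes the -ate form mercurate(II).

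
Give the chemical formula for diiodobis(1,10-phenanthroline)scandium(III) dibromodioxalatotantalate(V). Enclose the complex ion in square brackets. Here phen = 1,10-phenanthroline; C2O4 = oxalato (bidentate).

Cation [Sc…]: ligand charges -2, Sc(III) ⇒ ion charge 1+.
Anion [Ta…]: ligand charges -6, Ta(V) ⇒ ion charge 1−.

[ScI2(phen)2][TaBr2(C2O4)2]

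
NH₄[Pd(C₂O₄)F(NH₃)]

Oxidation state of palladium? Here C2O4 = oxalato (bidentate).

+2

1 ammonium outside the brackets (+1 each) → the complex ion is 1−.
Ligand charges: 1×C2O4 = -2; 1×NH3 neutral; 1×F = -1; sum -3.
Pd + (-3) = 1− ⇒ Pd is +2.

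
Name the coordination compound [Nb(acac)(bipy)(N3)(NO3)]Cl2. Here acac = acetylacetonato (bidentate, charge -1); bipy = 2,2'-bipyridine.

(acetylacetonato)azido(2,2'-bipyridine)nitratoniobium(V) chloride

The 2 chloride counter-ions carry a total charge of -2, so each complex ion is 2+.
Ligand charges: 1×acetylacetonato (-1 each), 1×2,2'-bipyridine (neutral), 1×azido (-1 each), 1×nitrato (-1 each); total -3. So Nb + (-3) = 2+, giving Nb = +5.
Ligands are named alphabetically: acetylacetonato before azido before bipyridine before nitrato.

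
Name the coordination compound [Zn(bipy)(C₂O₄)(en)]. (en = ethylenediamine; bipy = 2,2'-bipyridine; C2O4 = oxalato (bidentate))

There is no counter-ion, so the complex is neutral overall.
Ligand charges: 1×ethylenediamine (neutral), 1×2,2'-bipyridine (neutral), 1×oxalato (-2 each); total -2. So Zn + (-2) = 0, giving Zn = +2.
Ligands are named alphabetically: bipyridine before ethylenediamine before oxalato.

(2,2'-bipyridine)(ethylenediamine)oxalatozinc(II)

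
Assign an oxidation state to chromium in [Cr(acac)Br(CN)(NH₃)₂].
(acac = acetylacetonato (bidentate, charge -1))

No counter-ion: the bracketed complex is neutral.
Ligand charges: 1×acac = -1; 1×CN = -1; 2×NH3 neutral; 1×Br = -1; sum -3.
Cr + (-3) = 0 ⇒ Cr is +3.

+3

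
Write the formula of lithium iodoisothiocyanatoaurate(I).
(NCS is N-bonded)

Ligands: 1 isothiocyanato (NCS, -1), 1 iodo (I, -1). Ligand charge sum = -2.
With Au in oxidation state +1, the complex ion is [Au...]^1−.
Charge balance with lithium (+1) requires 1 complex ion per 1 lithium.

Li[AuI(NCS)]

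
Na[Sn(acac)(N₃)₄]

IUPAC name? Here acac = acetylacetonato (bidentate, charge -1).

sodium (acetylacetonato)tetraazidostannate(IV)

The 1 sodium counter-ion carries a total charge of +1, so each complex ion is 1−.
Ligand charges: 4×azido (-1 each), 1×acetylacetonato (-1 each); total -5. So Sn + (-5) = 1−, giving Sn = +4.
The complex ion is anionic, so tin takes the -ate form stannate(IV).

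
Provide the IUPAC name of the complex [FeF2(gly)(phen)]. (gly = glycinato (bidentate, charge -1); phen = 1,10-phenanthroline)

difluoro(glycinato)(1,10-phenanthroline)iron(III)

There is no counter-ion, so the complex is neutral overall.
Ligand charges: 1×glycinato (-1 each), 1×1,10-phenanthroline (neutral), 2×fluoro (-1 each); total -3. So Fe + (-3) = 0, giving Fe = +3.
Ligands are named alphabetically: fluoro before glycinato before phenanthroline.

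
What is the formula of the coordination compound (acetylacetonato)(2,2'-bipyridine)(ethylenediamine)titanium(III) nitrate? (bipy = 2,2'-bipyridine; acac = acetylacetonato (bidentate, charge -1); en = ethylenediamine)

Ligands: 1 2,2'-bipyridine (bipy, neutral), 1 acetylacetonato (acac, -1), 1 ethylenediamine (en, neutral). Ligand charge sum = -1.
With Ti in oxidation state +3, the complex ion is [Ti...]^2+.
Charge balance with nitrate (-1) requires 1 complex ion per 2 nitrate.

[Ti(acac)(bipy)(en)](NO3)2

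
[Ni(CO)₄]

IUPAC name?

There is no counter-ion, so the complex is neutral overall.
Ligand charges: 4×carbonyl (neutral); total 0. So Ni + (0) = 0, giving Ni = 0.

tetracarbonylnickel(0)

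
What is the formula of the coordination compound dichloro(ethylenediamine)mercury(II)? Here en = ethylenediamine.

Ligands: 1 ethylenediamine (en, neutral), 2 chloro (Cl, -1). Ligand charge sum = -2.
With Hg in oxidation state +2, the complex ion is [Hg...].

[HgCl2(en)]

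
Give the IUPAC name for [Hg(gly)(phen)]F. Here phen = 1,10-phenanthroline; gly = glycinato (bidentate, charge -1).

(glycinato)(1,10-phenanthroline)mercury(II) fluoride

The 1 fluoride counter-ion carries a total charge of -1, so each complex ion is 1+.
Ligand charges: 1×1,10-phenanthroline (neutral), 1×glycinato (-1 each); total -1. So Hg + (-1) = 1+, giving Hg = +2.
Ligands are named alphabetically: glycinato before phenanthroline.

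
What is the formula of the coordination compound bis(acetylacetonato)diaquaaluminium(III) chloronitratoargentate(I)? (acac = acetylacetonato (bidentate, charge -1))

Cation [Al…]: ligand charges -2, Al(III) ⇒ ion charge 1+.
Anion [Ag…]: ligand charges -2, Ag(I) ⇒ ion charge 1−.
One 1+ cation balances one 1− anion.

[Al(acac)2(H2O)2][AgCl(NO3)]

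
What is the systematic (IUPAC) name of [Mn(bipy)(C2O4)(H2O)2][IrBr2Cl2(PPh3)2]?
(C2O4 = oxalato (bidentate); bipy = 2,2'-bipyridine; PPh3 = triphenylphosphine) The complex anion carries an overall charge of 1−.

diaqua(2,2'-bipyridine)oxalatomanganese(III) dibromodichlorobis(triphenylphosphine)iridate(III)

The complex anion is given as 1−; its ligand charges sum to -4, so Ir = +3.
A 1:1 salt means the cation carries the equal and opposite charge, 1+.
Cation: ligand charges sum to -2; for the ion to be 1+, Mn = +3.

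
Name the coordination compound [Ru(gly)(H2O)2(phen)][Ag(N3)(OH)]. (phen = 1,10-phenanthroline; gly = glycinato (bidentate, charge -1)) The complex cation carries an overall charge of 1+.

The complex cation is given as 1+; its ligand charges sum to -1, so Ru = +2.
A 1:1 salt means the anion carries the equal and opposite charge, 1−.
Anion: ligand charges sum to -2; for the ion to be 1−, Ag = +1.

diaqua(glycinato)(1,10-phenanthroline)ruthenium(II) azidohydroxoargentate(I)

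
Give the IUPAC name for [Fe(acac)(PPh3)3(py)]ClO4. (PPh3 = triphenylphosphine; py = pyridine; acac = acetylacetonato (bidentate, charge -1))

(acetylacetonato)(pyridine)tris(triphenylphosphine)iron(II) perchlorate

The 1 perchlorate counter-ion carries a total charge of -1, so each complex ion is 1+.
Ligand charges: 3×triphenylphosphine (neutral), 1×pyridine (neutral), 1×acetylacetonato (-1 each); total -1. So Fe + (-1) = 1+, giving Fe = +2.
Ligands are named alphabetically: acetylacetonato before pyridine before triphenylphosphine.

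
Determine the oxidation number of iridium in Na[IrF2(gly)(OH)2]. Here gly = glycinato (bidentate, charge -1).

+4

1 sodium outside the brackets (+1 each) → the complex ion is 1−.
Ligand charges: 2×OH = -2; 1×gly = -1; 2×F = -2; sum -5.
Ir + (-5) = 1− ⇒ Ir is +4.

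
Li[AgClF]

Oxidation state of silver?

1 lithium outside the brackets (+1 each) → the complex ion is 1−.
Ligand charges: 1×Cl = -1; 1×F = -1; sum -2.
Ag + (-2) = 1− ⇒ Ag is +1.

+1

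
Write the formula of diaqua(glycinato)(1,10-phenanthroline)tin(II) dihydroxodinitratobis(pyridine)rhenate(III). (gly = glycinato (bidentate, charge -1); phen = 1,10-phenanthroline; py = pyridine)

Cation [Sn…]: ligand charges -1, Sn(II) ⇒ ion charge 1+.
Anion [Re…]: ligand charges -4, Re(III) ⇒ ion charge 1−.

[Sn(gly)(H2O)2(phen)][Re(NO3)2(OH)2(py)2]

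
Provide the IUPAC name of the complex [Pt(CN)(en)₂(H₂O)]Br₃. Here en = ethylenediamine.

The 3 bromide counter-ions carry a total charge of -3, so each complex ion is 3+.
Ligand charges: 2×ethylenediamine (neutral), 1×aqua (neutral), 1×cyano (-1 each); total -1. So Pt + (-1) = 3+, giving Pt = +4.
Ligands are named alphabetically: aqua before cyano before ethylenediamine.

aquacyanobis(ethylenediamine)platinum(IV) bromide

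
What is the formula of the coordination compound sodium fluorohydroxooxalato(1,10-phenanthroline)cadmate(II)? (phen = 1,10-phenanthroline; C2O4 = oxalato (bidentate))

Na2[Cd(C2O4)F(OH)(phen)]

Ligands: 1 1,10-phenanthroline (phen, neutral), 1 fluoro (F, -1), 1 oxalato (C2O4, -2), 1 hydroxo (OH, -1). Ligand charge sum = -4.
Charge balance with sodium (+1) requires 1 complex ion per 2 sodium.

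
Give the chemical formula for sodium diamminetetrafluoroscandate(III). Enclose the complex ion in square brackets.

Ligands: 2 ammine (NH3, neutral), 4 fluoro (F, -1). Ligand charge sum = -4.
Charge balance with sodium (+1) requires 1 complex ion per 1 sodium.

Na[ScF4(NH3)2]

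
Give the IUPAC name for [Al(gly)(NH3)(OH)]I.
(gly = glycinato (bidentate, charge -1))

The 1 iodide counter-ion carries a total charge of -1, so each complex ion is 1+.
Ligand charges: 1×hydroxo (-1 each), 1×ammine (neutral), 1×glycinato (-1 each); total -2. So Al + (-2) = 1+, giving Al = +3.
Ligands are named alphabetically: ammine before glycinato before hydroxo.

ammine(glycinato)hydroxoaluminium(III) iodide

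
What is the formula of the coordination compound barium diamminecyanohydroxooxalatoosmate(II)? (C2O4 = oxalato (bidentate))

Ligands: 1 hydroxo (OH, -1), 2 ammine (NH3, neutral), 1 cyano (CN, -1), 1 oxalato (C2O4, -2). Ligand charge sum = -4.
With Os in oxidation state +2, the complex ion is [Os...]^2−.
Charge balance with barium (+2) requires 1 complex ion per 1 barium.

Ba[Os(C2O4)(CN)(NH3)2(OH)]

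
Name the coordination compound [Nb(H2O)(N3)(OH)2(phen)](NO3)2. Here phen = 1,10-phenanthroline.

aquaazidodihydroxo(1,10-phenanthroline)niobium(V) nitrate

The 2 nitrate counter-ions carry a total charge of -2, so each complex ion is 2+.
Ligand charges: 1×1,10-phenanthroline (neutral), 1×azido (-1 each), 2×hydroxo (-1 each), 1×aqua (neutral); total -3. So Nb + (-3) = 2+, giving Nb = +5.
Ligands are named alphabetically: aqua before azido before hydroxo before phenanthroline.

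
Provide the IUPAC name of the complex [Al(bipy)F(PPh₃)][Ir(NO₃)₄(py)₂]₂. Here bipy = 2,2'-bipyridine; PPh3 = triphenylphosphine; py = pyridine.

Aluminium is always +3 in its complexes; the cation's ligand charges sum to -1, so the complex cation is 2+.
With 2 anions per cation, each anion must be 2/2 = 1−.
Anion: ligand charges sum to -4; for the ion to be 1−, Ir = +3.

(2,2'-bipyridine)fluoro(triphenylphosphine)aluminium(III) tetranitratobis(pyridine)iridate(III)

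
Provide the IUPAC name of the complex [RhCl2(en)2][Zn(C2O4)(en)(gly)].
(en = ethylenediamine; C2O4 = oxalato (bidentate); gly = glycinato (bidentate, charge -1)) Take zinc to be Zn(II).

Both ions are complex: the cation is named first with the plain metal name, the anion second with the -ate form; each ion's ligands are alphabetised independently.
Zn is given as +2; the anion's ligand charges sum to -3, so the complex anion is 1−.
A 1:1 salt means the cation carries the equal and opposite charge, 1+.
Cation: ligand charges sum to -2; for the ion to be 1+, Rh = +3.

dichlorobis(ethylenediamine)rhodium(III) (ethylenediamine)(glycinato)oxalatozincate(II)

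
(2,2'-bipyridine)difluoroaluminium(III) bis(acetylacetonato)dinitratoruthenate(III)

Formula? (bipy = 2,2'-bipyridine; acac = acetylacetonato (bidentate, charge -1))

[Al(bipy)F2][Ru(acac)2(NO3)2]

Cation [Al…]: ligand charges -2, Al(III) ⇒ ion charge 1+.
Anion [Ru…]: ligand charges -4, Ru(III) ⇒ ion charge 1−.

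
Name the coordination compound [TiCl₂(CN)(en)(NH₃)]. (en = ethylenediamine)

There is no counter-ion, so the complex is neutral overall.
Ligand charges: 1×ethylenediamine (neutral), 1×cyano (-1 each), 1×ammine (neutral), 2×chloro (-1 each); total -3. So Ti + (-3) = 0, giving Ti = +3.
Ligands are named alphabetically: ammine before chloro before cyano before ethylenediamine.

amminedichlorocyano(ethylenediamine)titanium(III)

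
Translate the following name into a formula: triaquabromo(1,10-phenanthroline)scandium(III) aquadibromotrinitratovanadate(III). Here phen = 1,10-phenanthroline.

Cation [Sc…]: ligand charges -1, Sc(III) ⇒ ion charge 2+.
Anion [V…]: ligand charges -5, V(III) ⇒ ion charge 2−.
One 2+ cation balances one 2− anion.

[ScBr(H2O)3(phen)][VBr2(H2O)(NO3)3]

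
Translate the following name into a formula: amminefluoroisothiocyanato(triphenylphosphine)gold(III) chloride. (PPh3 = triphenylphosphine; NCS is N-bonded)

Ligands: 1 triphenylphosphine (PPh3, neutral), 1 fluoro (F, -1), 1 ammine (NH3, neutral), 1 isothiocyanato (NCS, -1). Ligand charge sum = -2.
With Au in oxidation state +3, the complex ion is [Au...]^1+.
Charge balance with chloride (-1) requires 1 complex ion per 1 chloride.

[AuF(NCS)(NH3)(PPh3)]Cl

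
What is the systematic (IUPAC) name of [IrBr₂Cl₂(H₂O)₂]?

diaquadibromodichloroiridium(IV)

There is no counter-ion, so the complex is neutral overall.
Ligand charges: 2×bromo (-1 each), 2×aqua (neutral), 2×chloro (-1 each); total -4. So Ir + (-4) = 0, giving Ir = +4.
Ligands are named alphabetically: aqua before bromo before chloro.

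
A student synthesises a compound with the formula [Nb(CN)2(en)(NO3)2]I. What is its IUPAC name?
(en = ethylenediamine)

The 1 iodide counter-ion carries a total charge of -1, so each complex ion is 1+.
Ligand charges: 1×ethylenediamine (neutral), 2×nitrato (-1 each), 2×cyano (-1 each); total -4. So Nb + (-4) = 1+, giving Nb = +5.
Ligands are named alphabetically: cyano before ethylenediamine before nitrato.

dicyano(ethylenediamine)dinitratoniobium(V) iodide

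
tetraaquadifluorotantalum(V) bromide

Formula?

[TaF2(H2O)4]Br3

Ligands: 4 aqua (H2O, neutral), 2 fluoro (F, -1). Ligand charge sum = -2.
With Ta in oxidation state +5, the complex ion is [Ta...]^3+.
Charge balance with bromide (-1) requires 1 complex ion per 3 bromide.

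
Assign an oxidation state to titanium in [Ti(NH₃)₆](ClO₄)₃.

3 perchlorate outside the brackets (-1 each) → the complex ion is 3+.
Ligand charges: 6×NH3 neutral; sum 0.
Ti + (0) = 3+ ⇒ Ti is +3.

+3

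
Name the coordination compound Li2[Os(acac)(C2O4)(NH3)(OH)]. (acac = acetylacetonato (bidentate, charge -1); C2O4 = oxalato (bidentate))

lithium (acetylacetonato)amminehydroxooxalatoosmate(II)

The 2 lithium counter-ions carry a total charge of +2, so each complex ion is 2−.
Ligand charges: 1×hydroxo (-1 each), 1×ammine (neutral), 1×acetylacetonato (-1 each), 1×oxalato (-2 each); total -4. So Os + (-4) = 2−, giving Os = +2.
Ligands are named alphabetically: acetylacetonato before ammine before hydroxo before oxalato.
The complex ion is anionic, so osmium takes the -ate form osmate(II).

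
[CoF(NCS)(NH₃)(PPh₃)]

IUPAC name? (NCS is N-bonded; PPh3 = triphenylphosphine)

amminefluoroisothiocyanato(triphenylphosphine)cobalt(II)

There is no counter-ion, so the complex is neutral overall.
Ligand charges: 1×isothiocyanato (-1 each), 1×fluoro (-1 each), 1×triphenylphosphine (neutral), 1×ammine (neutral); total -2. So Co + (-2) = 0, giving Co = +2.
Ligands are named alphabetically: ammine before fluoro before isothiocyanato before triphenylphosphine.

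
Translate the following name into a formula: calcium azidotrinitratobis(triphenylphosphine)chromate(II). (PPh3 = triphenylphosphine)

Ligands: 2 triphenylphosphine (PPh3, neutral), 1 azido (N3, -1), 3 nitrato (NO3, -1). Ligand charge sum = -4.
With Cr in oxidation state +2, the complex ion is [Cr...]^2−.
Charge balance with calcium (+2) requires 1 complex ion per 1 calcium.

Ca[Cr(N3)(NO3)3(PPh3)2]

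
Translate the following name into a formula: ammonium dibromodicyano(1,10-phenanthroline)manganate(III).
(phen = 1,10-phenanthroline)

NH4[MnBr2(CN)2(phen)]

Ligands: 2 cyano (CN, -1), 1 1,10-phenanthroline (phen, neutral), 2 bromo (Br, -1). Ligand charge sum = -4.
With Mn in oxidation state +3, the complex ion is [Mn...]^1−.
Charge balance with ammonium (+1) requires 1 complex ion per 1 ammonium.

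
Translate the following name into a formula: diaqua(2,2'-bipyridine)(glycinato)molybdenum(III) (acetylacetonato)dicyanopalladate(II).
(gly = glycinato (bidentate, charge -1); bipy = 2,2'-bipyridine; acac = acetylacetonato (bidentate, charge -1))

Cation [Mo…]: ligand charges -1, Mo(III) ⇒ ion charge 2+.
Anion [Pd…]: ligand charges -3, Pd(II) ⇒ ion charge 1−.
One 2+ cation requires 2 of the 1− anion.

[Mo(bipy)(gly)(H2O)2][Pd(acac)(CN)2]2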